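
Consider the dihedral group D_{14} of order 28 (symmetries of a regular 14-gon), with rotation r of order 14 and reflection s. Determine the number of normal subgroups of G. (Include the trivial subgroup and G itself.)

G has 28 subgroups. Checking conjugation-invariance by order — order 1: 1/1 normal; order 2: 1/15 normal; order 4: 0/7 normal; order 7: 1/1 normal; order 14: 3/3 normal; order 28: 1/1 normal.
Total normal subgroups: 7.

7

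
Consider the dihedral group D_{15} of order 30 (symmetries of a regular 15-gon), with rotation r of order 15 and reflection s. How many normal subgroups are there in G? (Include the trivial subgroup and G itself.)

G has 28 subgroups. Checking conjugation-invariance by order — order 1: 1/1 normal; order 2: 0/15 normal; order 3: 1/1 normal; order 5: 1/1 normal; order 6: 0/5 normal; order 10: 0/3 normal; order 15: 1/1 normal; order 30: 1/1 normal.
Total normal subgroups: 5.

5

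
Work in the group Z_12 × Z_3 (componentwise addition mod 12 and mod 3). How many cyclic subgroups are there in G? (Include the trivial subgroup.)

Each element a generates a cyclic subgroup ⟨a⟩; distinct elements may generate the same one (a cyclic group of order d has φ(d) generators).
Cyclic subgroups by order — order 1: 1; order 2: 1; order 3: 4; order 4: 1; order 6: 4; order 12: 4.
Total: 15.

15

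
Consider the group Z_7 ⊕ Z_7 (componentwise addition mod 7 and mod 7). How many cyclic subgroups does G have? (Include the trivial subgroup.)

9

A cyclic subgroup of order d is generated by each of its φ(d) elements of order d, so the cyclic subgroups of order d number (#elements of order d)/φ(d).
Cyclic subgroups by order — order 1: 1; order 7: 8.
Total: 9.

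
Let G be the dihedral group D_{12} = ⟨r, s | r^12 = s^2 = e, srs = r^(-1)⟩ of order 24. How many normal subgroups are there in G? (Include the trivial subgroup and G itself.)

G has 34 subgroups. Checking conjugation-invariance by order — order 1: 1/1 normal; order 2: 1/13 normal; order 3: 1/1 normal; order 4: 1/7 normal; order 6: 1/5 normal; order 8: 0/3 normal; order 12: 3/3 normal; order 24: 1/1 normal.
Total normal subgroups: 9.

9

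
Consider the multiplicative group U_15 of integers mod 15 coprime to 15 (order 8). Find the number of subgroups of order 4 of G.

3

|G| = 8 and 4 | 8, so subgroups of order 4 are possible by Lagrange.
The subgroups of order 4 are: {1, 4, 11, 14}; {1, 4, 7, 13}; {1, 2, 4, 8}.
So G has 3 subgroups of order 4.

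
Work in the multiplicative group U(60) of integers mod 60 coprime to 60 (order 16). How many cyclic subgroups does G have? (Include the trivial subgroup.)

12

Group the elements of G by the cyclic subgroup they generate; each cyclic subgroup of order d accounts for φ(d) elements.
Cyclic subgroups by order — order 1: 1; order 2: 7; order 4: 4.
Total: 12.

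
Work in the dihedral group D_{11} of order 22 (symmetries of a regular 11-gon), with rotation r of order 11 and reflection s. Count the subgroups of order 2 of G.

11

|G| = 22 and 2 | 22, so subgroups of order 2 are possible by Lagrange.
The subgroups of order 2 are: {e, r^10s}; {e, r^2s}; {e, r^3s}; {e, r^4s}; … (11 in all).
So G has 11 subgroups of order 2.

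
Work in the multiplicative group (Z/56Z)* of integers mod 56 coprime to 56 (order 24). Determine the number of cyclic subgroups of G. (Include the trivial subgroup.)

Group the elements of G by the cyclic subgroup they generate; each cyclic subgroup of order d accounts for φ(d) elements.
Cyclic subgroups by order — order 1: 1; order 2: 7; order 3: 1; order 6: 7.
Total: 16.

16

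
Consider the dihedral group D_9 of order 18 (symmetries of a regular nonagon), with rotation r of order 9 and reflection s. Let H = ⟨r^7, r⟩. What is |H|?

|⟨r^7⟩| = 9 and |⟨r⟩| = 9, so |H| is a multiple of lcm(9, 9) = 9 and divides |G| = 18.
Closing under the operation: H = {e, r, r^2, r^3, r^4, r^5, r^6, r^7, r^8}, so |H| = 9.

9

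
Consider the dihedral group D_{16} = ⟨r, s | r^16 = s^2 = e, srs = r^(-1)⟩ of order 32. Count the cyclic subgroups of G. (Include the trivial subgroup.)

A cyclic subgroup of order d is generated by each of its φ(d) elements of order d, so the cyclic subgroups of order d number (#elements of order d)/φ(d).
Cyclic subgroups by order — order 1: 1; order 2: 17; order 4: 1; order 8: 1; order 16: 1.
Total: 21.

21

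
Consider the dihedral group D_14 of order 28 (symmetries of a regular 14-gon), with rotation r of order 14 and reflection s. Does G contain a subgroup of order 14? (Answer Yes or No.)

14 | 28. A subgroup of order 14 is {e, r, r^2, r^3, r^4, r^5, r^6, r^7, r^8, r^9, r^10, r^11, r^12, r^13}.

Yes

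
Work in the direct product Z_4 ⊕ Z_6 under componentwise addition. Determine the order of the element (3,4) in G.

The order of (3,4) in Z_4 × Z_6 is lcm(ord(3) in Z_4, ord(4) in Z_6).
ord(3) = 4 and ord(4) = 3, so |⟨(3,4)⟩| = lcm(4, 3) = 12.

12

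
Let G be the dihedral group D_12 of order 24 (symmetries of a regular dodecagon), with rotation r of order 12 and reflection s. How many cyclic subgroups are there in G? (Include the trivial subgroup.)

Each element a generates a cyclic subgroup ⟨a⟩; distinct elements may generate the same one (a cyclic group of order d has φ(d) generators).
Cyclic subgroups by order — order 1: 1; order 2: 13; order 3: 1; order 4: 1; order 6: 1; order 12: 1.
Total: 18.

18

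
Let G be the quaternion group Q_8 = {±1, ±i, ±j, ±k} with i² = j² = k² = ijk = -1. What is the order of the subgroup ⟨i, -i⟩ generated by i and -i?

4

|⟨i⟩| = 4 and |⟨-i⟩| = 4, so |H| is a multiple of lcm(4, 4) = 4 and divides |G| = 8.
Closing under the operation: H = {1, -1, i, -i}, so |H| = 4.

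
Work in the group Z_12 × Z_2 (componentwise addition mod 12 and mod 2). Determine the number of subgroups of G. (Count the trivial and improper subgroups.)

|G| = 24, so by Lagrange every subgroup order divides 24. Divisors: 1, 2, 3, 4, 6, 8, 12, 24.
Subgroups by order — order 1: 1; order 2: 3; order 3: 1; order 4: 3; order 6: 3; order 8: 1; order 12: 3; order 24: 1.
Total: 1 + 3 + 1 + 3 + 3 + 1 + 3 + 1 = 16.

16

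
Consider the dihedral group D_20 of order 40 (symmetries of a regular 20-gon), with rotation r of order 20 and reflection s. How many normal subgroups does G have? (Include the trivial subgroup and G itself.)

9

G has 48 subgroups. Checking conjugation-invariance by order — order 1: 1/1 normal; order 2: 1/21 normal; order 4: 1/11 normal; order 5: 1/1 normal; order 8: 0/5 normal; order 10: 1/5 normal; order 20: 3/3 normal; order 40: 1/1 normal.
Total normal subgroups: 9.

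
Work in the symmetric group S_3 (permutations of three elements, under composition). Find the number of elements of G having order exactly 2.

The elements of order 2 are: (2 3), (1 2), (1 3).
That's 3.

3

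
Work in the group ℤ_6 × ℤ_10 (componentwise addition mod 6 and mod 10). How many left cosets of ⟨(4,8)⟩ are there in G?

4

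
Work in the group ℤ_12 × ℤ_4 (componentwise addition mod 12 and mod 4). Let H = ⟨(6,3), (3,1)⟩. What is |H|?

16

|⟨(6,3)⟩| = 4 and |⟨(3,1)⟩| = 4, so |H| is a multiple of lcm(4, 4) = 4 and divides |G| = 48.
Closing under the operation: H = {(0,0), (0,1), (0,2), (0,3), (3,0), (3,1), (3,2), (3,3), (6,0), (6,1), (6,2), (6,3), (9,0), (9,1), (9,2), (9,3)}, so |H| = 16.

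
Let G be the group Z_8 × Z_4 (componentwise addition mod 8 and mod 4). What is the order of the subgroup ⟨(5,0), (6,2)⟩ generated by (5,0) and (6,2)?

16

|⟨(5,0)⟩| = 8 and |⟨(6,2)⟩| = 4, so |H| is a multiple of lcm(8, 4) = 8 and divides |G| = 32.
Closing under the operation: H = {(0,0), (0,2), (1,0), (1,2), (2,0), (2,2), (3,0), (3,2), (4,0), (4,2), (5,0), (5,2), (6,0), (6,2), (7,0), (7,2)}, so |H| = 16.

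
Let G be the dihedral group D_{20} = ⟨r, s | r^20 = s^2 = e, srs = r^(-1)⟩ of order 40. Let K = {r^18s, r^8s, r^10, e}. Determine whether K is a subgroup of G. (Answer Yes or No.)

Yes

|K| = 4 divides |G| = 40, consistent with Lagrange.
K contains the identity, every element's inverse is in K, and K is closed under ·: it is a subgroup.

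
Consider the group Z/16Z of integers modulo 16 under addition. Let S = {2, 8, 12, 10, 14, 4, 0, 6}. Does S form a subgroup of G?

|S| = 8 divides |G| = 16, consistent with Lagrange.
S contains the identity, every element's inverse is in S, and S is closed under +: it is a subgroup.
In fact S = ⟨2⟩.

Yes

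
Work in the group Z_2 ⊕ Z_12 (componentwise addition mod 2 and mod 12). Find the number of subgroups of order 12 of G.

|G| = 24 and 12 | 24, so subgroups of order 12 are possible by Lagrange.
The subgroups of order 12 are: {(0,0), (0,1), (0,2), (0,3), (0,4), (0,5), (0,6), (0,7), (0,8), (0,9), (0,10), (0,11)}; {(0,0), (0,2), (0,4), (0,6), (0,8), (0,10), (1,0), (1,2), (1,4), (1,6), (1,8), (1,10)}; {(0,0), (0,2), (0,4), (0,6), (0,8), (0,10), (1,1), (1,3), (1,5), (1,7), (1,9), (1,11)}.
So G has 3 subgroups of order 12.

3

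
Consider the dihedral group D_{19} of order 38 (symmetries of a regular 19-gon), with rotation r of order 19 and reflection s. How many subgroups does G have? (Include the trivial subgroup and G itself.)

22

|G| = 38, so by Lagrange every subgroup order divides 38. Divisors: 1, 2, 19, 38.
Subgroups by order — order 1: 1; order 2: 19; order 19: 1; order 38: 1.
Total: 1 + 19 + 1 + 1 = 22.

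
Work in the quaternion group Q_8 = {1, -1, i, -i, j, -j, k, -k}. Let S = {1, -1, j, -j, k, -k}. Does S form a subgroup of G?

No

|S| = 6 does not divide |G| = 8, so by Lagrange S is not a subgroup.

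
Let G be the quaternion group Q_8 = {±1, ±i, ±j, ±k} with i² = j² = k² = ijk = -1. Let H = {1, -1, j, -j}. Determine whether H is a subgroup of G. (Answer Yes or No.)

Yes

|H| = 4 divides |G| = 8, consistent with Lagrange.
H contains the identity, every element's inverse is in H, and H is closed under ·: it is a subgroup.
In fact H = ⟨j⟩.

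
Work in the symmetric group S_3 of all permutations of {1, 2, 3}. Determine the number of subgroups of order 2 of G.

3

|G| = 6 and 2 | 6, so subgroups of order 2 are possible by Lagrange.
The subgroups of order 2 are: {e, (1 2)}; {e, (1 3)}; {e, (2 3)}.
So G has 3 subgroups of order 2.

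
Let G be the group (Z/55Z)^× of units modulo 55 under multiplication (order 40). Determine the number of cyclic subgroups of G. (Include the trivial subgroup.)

12

Each element a generates a cyclic subgroup ⟨a⟩; distinct elements may generate the same one (a cyclic group of order d has φ(d) generators).
Cyclic subgroups by order — order 1: 1; order 2: 3; order 4: 2; order 5: 1; order 10: 3; order 20: 2.
Total: 12.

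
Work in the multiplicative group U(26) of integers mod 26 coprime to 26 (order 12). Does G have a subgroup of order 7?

No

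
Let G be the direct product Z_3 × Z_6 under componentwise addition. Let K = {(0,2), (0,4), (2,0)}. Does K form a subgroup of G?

The identity (0,0) ∉ K, so K is not a subgroup.

No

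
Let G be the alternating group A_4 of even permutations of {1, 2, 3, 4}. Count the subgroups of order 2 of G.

|G| = 12 and 2 | 12, so subgroups of order 2 are possible by Lagrange.
The subgroups of order 2 are: {e, (1 2)(3 4)}; {e, (1 3)(2 4)}; {e, (1 4)(2 3)}.
So G has 3 subgroups of order 2.

3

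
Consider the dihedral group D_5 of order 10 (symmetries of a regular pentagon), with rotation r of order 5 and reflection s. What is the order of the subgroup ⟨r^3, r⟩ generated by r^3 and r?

|⟨r^3⟩| = 5 and |⟨r⟩| = 5, so |H| is a multiple of lcm(5, 5) = 5 and divides |G| = 10.
Closing under the operation: H = {e, r, r^2, r^3, r^4}, so |H| = 5.

5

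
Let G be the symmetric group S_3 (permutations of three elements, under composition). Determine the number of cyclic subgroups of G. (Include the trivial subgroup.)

Group the elements of G by the cyclic subgroup they generate; each cyclic subgroup of order d accounts for φ(d) elements.
Cyclic subgroups by order — order 1: 1; order 2: 3; order 3: 1.
Total: 5.

5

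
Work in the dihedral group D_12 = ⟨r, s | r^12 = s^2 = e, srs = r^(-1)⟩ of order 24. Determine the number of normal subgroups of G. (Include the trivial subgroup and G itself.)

G has 34 subgroups. Checking conjugation-invariance by order — order 1: 1/1 normal; order 2: 1/13 normal; order 3: 1/1 normal; order 4: 1/7 normal; order 6: 1/5 normal; order 8: 0/3 normal; order 12: 3/3 normal; order 24: 1/1 normal.
Total normal subgroups: 9.

9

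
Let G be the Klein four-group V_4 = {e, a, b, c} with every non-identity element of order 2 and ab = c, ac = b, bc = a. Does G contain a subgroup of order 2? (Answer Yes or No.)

Yes

2 | 4. A subgroup of order 2 is {e, a}.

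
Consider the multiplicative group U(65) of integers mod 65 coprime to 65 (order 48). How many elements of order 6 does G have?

6

The elements of order 6 are: 4, 9, 29, 36, 49, 56.
That's 6.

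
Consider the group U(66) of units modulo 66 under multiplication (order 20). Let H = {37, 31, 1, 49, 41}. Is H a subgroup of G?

37 ∈ H but its inverse 25 ∉ H, so H is not a subgroup.

No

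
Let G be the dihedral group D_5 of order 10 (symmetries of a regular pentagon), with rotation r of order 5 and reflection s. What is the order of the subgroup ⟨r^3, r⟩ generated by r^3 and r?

|⟨r^3⟩| = 5 and |⟨r⟩| = 5, so |H| is a multiple of lcm(5, 5) = 5 and divides |G| = 10.
Closing under the operation: H = {e, r, r^2, r^3, r^4}, so |H| = 5.

5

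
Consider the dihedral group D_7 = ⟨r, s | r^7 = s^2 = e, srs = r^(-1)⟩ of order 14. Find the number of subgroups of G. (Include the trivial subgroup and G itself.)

10

|G| = 14, so by Lagrange every subgroup order divides 14. Divisors: 1, 2, 7, 14.
Subgroups by order — order 1: 1; order 2: 7; order 7: 1; order 14: 1.
Total: 1 + 7 + 1 + 1 = 10.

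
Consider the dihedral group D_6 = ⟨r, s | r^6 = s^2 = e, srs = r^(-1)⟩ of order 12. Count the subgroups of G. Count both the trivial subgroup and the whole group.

16

|G| = 12, so by Lagrange every subgroup order divides 12. Divisors: 1, 2, 3, 4, 6, 12.
Subgroups by order — order 1: 1; order 2: 7; order 3: 1; order 4: 3; order 6: 3; order 12: 1.
Total: 1 + 7 + 1 + 3 + 3 + 1 = 16.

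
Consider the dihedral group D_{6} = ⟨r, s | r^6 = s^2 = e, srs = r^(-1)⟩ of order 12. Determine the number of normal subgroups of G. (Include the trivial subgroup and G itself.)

7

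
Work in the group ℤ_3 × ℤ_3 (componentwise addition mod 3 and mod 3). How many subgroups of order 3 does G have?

4

|G| = 9 and 3 | 9, so subgroups of order 3 are possible by Lagrange.
The subgroups of order 3 are: {(0,0), (0,1), (0,2)}; {(0,0), (1,0), (2,0)}; {(0,0), (1,1), (2,2)}; {(0,0), (1,2), (2,1)}.
So G has 4 subgroups of order 3.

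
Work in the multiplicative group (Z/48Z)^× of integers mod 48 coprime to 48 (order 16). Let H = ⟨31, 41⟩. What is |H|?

4

|⟨31⟩| = 2 and |⟨41⟩| = 2, so |H| is a multiple of lcm(2, 2) = 2 and divides |G| = 16.
Closing under the operation: H = {1, 23, 31, 41}, so |H| = 4.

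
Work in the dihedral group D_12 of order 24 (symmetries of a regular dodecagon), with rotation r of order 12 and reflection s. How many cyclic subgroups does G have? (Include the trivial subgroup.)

Each element a generates a cyclic subgroup ⟨a⟩; distinct elements may generate the same one (a cyclic group of order d has φ(d) generators).
Cyclic subgroups by order — order 1: 1; order 2: 13; order 3: 1; order 4: 1; order 6: 1; order 12: 1.
Total: 18.

18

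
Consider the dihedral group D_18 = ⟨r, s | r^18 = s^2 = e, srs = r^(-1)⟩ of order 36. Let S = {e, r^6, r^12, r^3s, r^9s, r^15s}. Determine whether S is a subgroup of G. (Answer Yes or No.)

Yes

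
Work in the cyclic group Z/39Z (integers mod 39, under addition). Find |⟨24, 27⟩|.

|⟨24⟩| = 13 and |⟨27⟩| = 13, so |H| is a multiple of lcm(13, 13) = 13 and divides |G| = 39.
Closing under the operation: H = {0, 3, 6, 9, 12, 15, 18, 21, 24, 27, 30, 33, 36}, so |H| = 13.

13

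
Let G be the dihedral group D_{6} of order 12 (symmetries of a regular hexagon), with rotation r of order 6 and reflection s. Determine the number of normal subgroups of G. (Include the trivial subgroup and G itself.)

G has 16 subgroups. Checking conjugation-invariance by order — order 1: 1/1 normal; order 2: 1/7 normal; order 3: 1/1 normal; order 4: 0/3 normal; order 6: 3/3 normal; order 12: 1/1 normal.
Total normal subgroups: 7.

7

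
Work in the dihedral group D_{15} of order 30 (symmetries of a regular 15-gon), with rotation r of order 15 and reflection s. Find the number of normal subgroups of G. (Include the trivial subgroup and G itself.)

5

G has 28 subgroups. Checking conjugation-invariance by order — order 1: 1/1 normal; order 2: 0/15 normal; order 3: 1/1 normal; order 5: 1/1 normal; order 6: 0/5 normal; order 10: 0/3 normal; order 15: 1/1 normal; order 30: 1/1 normal.
Total normal subgroups: 5.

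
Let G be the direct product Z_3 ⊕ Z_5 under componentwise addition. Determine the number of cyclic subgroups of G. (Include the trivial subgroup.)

Each element a generates a cyclic subgroup ⟨a⟩; distinct elements may generate the same one (a cyclic group of order d has φ(d) generators).
Cyclic subgroups by order — order 1: 1; order 3: 1; order 5: 1; order 15: 1.
Total: 4.

4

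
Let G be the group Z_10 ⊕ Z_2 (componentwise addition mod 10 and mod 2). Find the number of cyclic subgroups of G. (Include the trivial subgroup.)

8

Each element a generates a cyclic subgroup ⟨a⟩; distinct elements may generate the same one (a cyclic group of order d has φ(d) generators).
Cyclic subgroups by order — order 1: 1; order 2: 3; order 5: 1; order 10: 3.
Total: 8.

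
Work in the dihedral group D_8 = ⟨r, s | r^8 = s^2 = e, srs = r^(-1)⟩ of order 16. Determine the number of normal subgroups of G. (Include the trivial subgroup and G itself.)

G has 19 subgroups. Checking conjugation-invariance by order — order 1: 1/1 normal; order 2: 1/9 normal; order 4: 1/5 normal; order 8: 3/3 normal; order 16: 1/1 normal.
Total normal subgroups: 7.

7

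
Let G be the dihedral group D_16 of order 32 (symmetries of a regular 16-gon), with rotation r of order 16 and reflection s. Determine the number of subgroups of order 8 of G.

5

|G| = 32 and 8 | 32, so subgroups of order 8 are possible by Lagrange.
The subgroups of order 8 are: {e, r^2, r^4, r^6, r^8, r^10, r^12, r^14}; {e, r^4, r^8, r^12, r^2s, r^6s, r^10s, r^14s}; {e, r^4, r^8, r^12, r^3s, r^7s, r^11s, r^15s}; {e, r^4, r^8, r^12, s, r^4s, r^8s, r^12s}; … (5 in all).
So G has 5 subgroups of order 8.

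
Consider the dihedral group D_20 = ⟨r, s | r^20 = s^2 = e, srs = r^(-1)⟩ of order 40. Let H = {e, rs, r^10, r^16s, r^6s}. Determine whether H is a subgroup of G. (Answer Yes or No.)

No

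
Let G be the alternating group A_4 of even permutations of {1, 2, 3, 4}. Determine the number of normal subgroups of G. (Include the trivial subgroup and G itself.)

3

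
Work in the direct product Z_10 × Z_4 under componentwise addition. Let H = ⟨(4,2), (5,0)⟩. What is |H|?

|⟨(4,2)⟩| = 10 and |⟨(5,0)⟩| = 2, so |H| is a multiple of lcm(10, 2) = 10 and divides |G| = 40.
Closing under the operation: H = {(0,0), (0,2), (1,0), (1,2), (2,0), (2,2), (3,0), (3,2), (4,0), (4,2), (5,0), (5,2), (6,0), (6,2), (7,0), (7,2), (8,0), (8,2), (9,0), (9,2)}, so |H| = 20.

20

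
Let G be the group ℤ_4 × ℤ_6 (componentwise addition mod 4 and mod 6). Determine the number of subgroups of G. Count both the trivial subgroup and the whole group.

|G| = 24, so by Lagrange every subgroup order divides 24. Divisors: 1, 2, 3, 4, 6, 8, 12, 24.
Subgroups by order — order 1: 1; order 2: 3; order 3: 1; order 4: 3; order 6: 3; order 8: 1; order 12: 3; order 24: 1.
Total: 1 + 3 + 1 + 3 + 3 + 1 + 3 + 1 = 16.

16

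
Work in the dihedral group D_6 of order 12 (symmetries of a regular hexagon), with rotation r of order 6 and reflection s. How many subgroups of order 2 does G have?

7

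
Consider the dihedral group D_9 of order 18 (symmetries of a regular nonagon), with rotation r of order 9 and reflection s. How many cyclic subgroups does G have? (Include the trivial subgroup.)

Each element a generates a cyclic subgroup ⟨a⟩; distinct elements may generate the same one (a cyclic group of order d has φ(d) generators).
Cyclic subgroups by order — order 1: 1; order 2: 9; order 3: 1; order 9: 1.
Total: 12.

12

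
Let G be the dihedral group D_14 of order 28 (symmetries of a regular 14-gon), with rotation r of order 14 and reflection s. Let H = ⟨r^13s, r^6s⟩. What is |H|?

4

|⟨r^13s⟩| = 2 and |⟨r^6s⟩| = 2, so |H| is a multiple of lcm(2, 2) = 2 and divides |G| = 28.
Closing under the operation: H = {e, r^7, r^6s, r^13s}, so |H| = 4.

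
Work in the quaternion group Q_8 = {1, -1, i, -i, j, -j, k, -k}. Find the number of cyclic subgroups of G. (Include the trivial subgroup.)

5

A cyclic subgroup of order d is generated by each of its φ(d) elements of order d, so the cyclic subgroups of order d number (#elements of order d)/φ(d).
Cyclic subgroups by order — order 1: 1; order 2: 1; order 4: 3.
Total: 5.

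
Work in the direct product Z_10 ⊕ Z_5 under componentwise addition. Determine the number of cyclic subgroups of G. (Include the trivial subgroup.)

A cyclic subgroup of order d is generated by each of its φ(d) elements of order d, so the cyclic subgroups of order d number (#elements of order d)/φ(d).
Cyclic subgroups by order — order 1: 1; order 2: 1; order 5: 6; order 10: 6.
Total: 14.

14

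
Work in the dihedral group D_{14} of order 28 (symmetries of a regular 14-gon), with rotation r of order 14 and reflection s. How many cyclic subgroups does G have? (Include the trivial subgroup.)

18

Each element a generates a cyclic subgroup ⟨a⟩; distinct elements may generate the same one (a cyclic group of order d has φ(d) generators).
Cyclic subgroups by order — order 1: 1; order 2: 15; order 7: 1; order 14: 1.
Total: 18.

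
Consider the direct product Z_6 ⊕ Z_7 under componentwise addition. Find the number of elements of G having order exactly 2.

An element (a,b) has order lcm(ord(a), ord(b)); count pairs with lcm equal to 2.
Enumerating gives 1 such elements.

1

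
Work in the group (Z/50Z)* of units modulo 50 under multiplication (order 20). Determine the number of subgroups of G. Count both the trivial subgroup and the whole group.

6

|G| = 20, so by Lagrange every subgroup order divides 20. Divisors: 1, 2, 4, 5, 10, 20.
Subgroups by order — order 1: 1; order 2: 1; order 4: 1; order 5: 1; order 10: 1; order 20: 1.
Total: 1 + 1 + 1 + 1 + 1 + 1 = 6.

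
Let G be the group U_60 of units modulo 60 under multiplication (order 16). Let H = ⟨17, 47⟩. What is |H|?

8

|⟨17⟩| = 4 and |⟨47⟩| = 4, so |H| is a multiple of lcm(4, 4) = 4 and divides |G| = 16.
Closing under the operation: H = {1, 17, 19, 23, 31, 47, 49, 53}, so |H| = 8.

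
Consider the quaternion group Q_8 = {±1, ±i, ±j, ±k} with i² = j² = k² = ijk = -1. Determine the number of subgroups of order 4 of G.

3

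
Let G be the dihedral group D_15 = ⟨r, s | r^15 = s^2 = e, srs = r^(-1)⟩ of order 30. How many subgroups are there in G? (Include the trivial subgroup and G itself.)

|G| = 30, so by Lagrange every subgroup order divides 30. Divisors: 1, 2, 3, 5, 6, 10, 15, 30.
Subgroups by order — order 1: 1; order 2: 15; order 3: 1; order 5: 1; order 6: 5; order 10: 3; order 15: 1; order 30: 1.
Total: 1 + 15 + 1 + 1 + 5 + 3 + 1 + 1 = 28.

28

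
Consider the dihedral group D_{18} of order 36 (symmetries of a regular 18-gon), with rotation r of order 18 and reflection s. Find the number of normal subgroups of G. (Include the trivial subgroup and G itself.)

G has 45 subgroups. Checking conjugation-invariance by order — order 1: 1/1 normal; order 2: 1/19 normal; order 3: 1/1 normal; order 4: 0/9 normal; order 6: 1/7 normal; order 9: 1/1 normal; order 12: 0/3 normal; order 18: 3/3 normal; order 36: 1/1 normal.
Total normal subgroups: 9.

9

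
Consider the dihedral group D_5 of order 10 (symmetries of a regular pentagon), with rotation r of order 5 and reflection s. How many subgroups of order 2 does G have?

5

|G| = 10 and 2 | 10, so subgroups of order 2 are possible by Lagrange.
The subgroups of order 2 are: {e, r^2s}; {e, r^3s}; {e, r^4s}; {e, rs}; … (5 in all).
So G has 5 subgroups of order 2.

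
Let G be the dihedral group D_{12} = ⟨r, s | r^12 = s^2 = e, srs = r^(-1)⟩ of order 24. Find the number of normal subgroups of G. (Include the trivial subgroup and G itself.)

9

G has 34 subgroups. Checking conjugation-invariance by order — order 1: 1/1 normal; order 2: 1/13 normal; order 3: 1/1 normal; order 4: 1/7 normal; order 6: 1/5 normal; order 8: 0/3 normal; order 12: 3/3 normal; order 24: 1/1 normal.
Total normal subgroups: 9.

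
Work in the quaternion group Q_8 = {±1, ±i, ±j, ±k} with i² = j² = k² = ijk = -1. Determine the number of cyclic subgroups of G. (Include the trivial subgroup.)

Each element a generates a cyclic subgroup ⟨a⟩; distinct elements may generate the same one (a cyclic group of order d has φ(d) generators).
Cyclic subgroups by order — order 1: 1; order 2: 1; order 4: 3.
Total: 5.

5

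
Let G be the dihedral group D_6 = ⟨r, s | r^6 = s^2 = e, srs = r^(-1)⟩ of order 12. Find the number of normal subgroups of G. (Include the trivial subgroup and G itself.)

7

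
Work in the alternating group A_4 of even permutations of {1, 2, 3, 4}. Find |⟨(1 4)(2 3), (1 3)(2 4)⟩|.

4

|⟨(1 4)(2 3)⟩| = 2 and |⟨(1 3)(2 4)⟩| = 2, so |H| is a multiple of lcm(2, 2) = 2 and divides |G| = 12.
Closing under the operation: H = {e, (1 2)(3 4), (1 3)(2 4), (1 4)(2 3)}, so |H| = 4.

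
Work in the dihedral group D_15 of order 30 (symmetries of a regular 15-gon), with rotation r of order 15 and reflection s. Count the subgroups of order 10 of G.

|G| = 30 and 10 | 30, so subgroups of order 10 are possible by Lagrange.
The subgroups of order 10 are: {e, r^3, r^6, r^9, r^12, rs, r^4s, r^7s, r^10s, r^13s}; {e, r^3, r^6, r^9, r^12, r^2s, r^5s, r^8s, r^11s, r^14s}; {e, r^3, r^6, r^9, r^12, s, r^3s, r^6s, r^9s, r^12s}.
So G has 3 subgroups of order 10.

3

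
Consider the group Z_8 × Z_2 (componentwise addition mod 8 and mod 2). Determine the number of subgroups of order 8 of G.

|G| = 16 and 8 | 16, so subgroups of order 8 are possible by Lagrange.
The subgroups of order 8 are: {(0,0), (0,1), (2,0), (2,1), (4,0), (4,1), (6,0), (6,1)}; {(0,0), (1,0), (2,0), (3,0), (4,0), (5,0), (6,0), (7,0)}; {(0,0), (1,1), (2,0), (3,1), (4,0), (5,1), (6,0), (7,1)}.
So G has 3 subgroups of order 8.

3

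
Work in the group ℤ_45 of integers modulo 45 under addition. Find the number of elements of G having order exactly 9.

In a cyclic group of order 45, the number of elements of order d (for d | 45) is φ(d).
φ(9) = 6.

6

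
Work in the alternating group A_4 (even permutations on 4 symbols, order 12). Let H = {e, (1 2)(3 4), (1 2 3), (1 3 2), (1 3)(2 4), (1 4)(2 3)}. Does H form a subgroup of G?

Closure fails: (1 3 2) ∘ (1 2)(3 4) = (2 3 4) ∉ H. So H is not a subgroup.

No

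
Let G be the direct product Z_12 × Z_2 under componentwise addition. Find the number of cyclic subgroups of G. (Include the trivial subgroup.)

12

A cyclic subgroup of order d is generated by each of its φ(d) elements of order d, so the cyclic subgroups of order d number (#elements of order d)/φ(d).
Cyclic subgroups by order — order 1: 1; order 2: 3; order 3: 1; order 4: 2; order 6: 3; order 12: 2.
Total: 12.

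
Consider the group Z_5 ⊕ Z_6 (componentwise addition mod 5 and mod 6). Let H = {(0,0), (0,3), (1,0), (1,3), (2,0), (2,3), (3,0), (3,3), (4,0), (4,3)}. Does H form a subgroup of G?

|H| = 10 divides |G| = 30, consistent with Lagrange.
H contains the identity, every element's inverse is in H, and H is closed under +: it is a subgroup.
In fact H = ⟨(4,3)⟩.

Yes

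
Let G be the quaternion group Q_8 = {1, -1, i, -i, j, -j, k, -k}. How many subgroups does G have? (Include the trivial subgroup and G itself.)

6

|G| = 8, so by Lagrange every subgroup order divides 8. Divisors: 1, 2, 4, 8.
Subgroups by order — order 1: 1; order 2: 1; order 4: 3; order 8: 1.
Total: 1 + 1 + 3 + 1 = 6.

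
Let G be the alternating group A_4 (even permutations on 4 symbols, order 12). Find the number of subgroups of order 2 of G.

3

|G| = 12 and 2 | 12, so subgroups of order 2 are possible by Lagrange.
The subgroups of order 2 are: {e, (1 2)(3 4)}; {e, (1 3)(2 4)}; {e, (1 4)(2 3)}.
So G has 3 subgroups of order 2.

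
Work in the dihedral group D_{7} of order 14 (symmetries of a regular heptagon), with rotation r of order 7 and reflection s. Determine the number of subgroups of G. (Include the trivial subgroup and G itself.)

10

|G| = 14, so by Lagrange every subgroup order divides 14. Divisors: 1, 2, 7, 14.
Subgroups by order — order 1: 1; order 2: 7; order 7: 1; order 14: 1.
Total: 1 + 7 + 1 + 1 = 10.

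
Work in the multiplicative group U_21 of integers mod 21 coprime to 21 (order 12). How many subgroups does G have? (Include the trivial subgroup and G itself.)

10

|G| = 12, so by Lagrange every subgroup order divides 12. Divisors: 1, 2, 3, 4, 6, 12.
Subgroups by order — order 1: 1; order 2: 3; order 3: 1; order 4: 1; order 6: 3; order 12: 1.
Total: 1 + 3 + 1 + 1 + 3 + 1 = 10.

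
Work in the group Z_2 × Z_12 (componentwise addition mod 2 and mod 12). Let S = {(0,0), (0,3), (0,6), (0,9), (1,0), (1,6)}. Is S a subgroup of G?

Closure fails: (0,3) + (1,0) = (1,3) ∉ S. So S is not a subgroup.

No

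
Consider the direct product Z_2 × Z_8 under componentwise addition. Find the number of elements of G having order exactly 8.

8

An element (a,b) has order lcm(ord(a), ord(b)); count pairs with lcm equal to 8.
Enumerating gives 8 such elements.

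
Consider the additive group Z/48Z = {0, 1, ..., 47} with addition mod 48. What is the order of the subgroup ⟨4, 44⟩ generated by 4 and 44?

12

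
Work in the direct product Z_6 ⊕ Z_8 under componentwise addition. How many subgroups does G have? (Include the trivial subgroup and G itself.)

22

|G| = 48, so by Lagrange every subgroup order divides 48. Divisors: 1, 2, 3, 4, 6, 8, 12, 16, 24, 48.
Subgroups by order — order 1: 1; order 2: 3; order 3: 1; order 4: 3; order 6: 3; order 8: 3; order 12: 3; order 16: 1; order 24: 3; order 48: 1.
Total: 1 + 3 + 1 + 3 + 3 + 3 + 3 + 1 + 3 + 1 = 22.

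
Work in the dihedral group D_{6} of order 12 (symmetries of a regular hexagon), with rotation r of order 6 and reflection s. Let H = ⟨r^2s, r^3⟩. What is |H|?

4

|⟨r^2s⟩| = 2 and |⟨r^3⟩| = 2, so |H| is a multiple of lcm(2, 2) = 2 and divides |G| = 12.
Closing under the operation: H = {e, r^3, r^2s, r^5s}, so |H| = 4.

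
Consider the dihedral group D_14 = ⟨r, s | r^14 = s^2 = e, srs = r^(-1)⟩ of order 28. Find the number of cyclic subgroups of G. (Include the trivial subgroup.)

18

Group the elements of G by the cyclic subgroup they generate; each cyclic subgroup of order d accounts for φ(d) elements.
Cyclic subgroups by order — order 1: 1; order 2: 15; order 7: 1; order 14: 1.
Total: 18.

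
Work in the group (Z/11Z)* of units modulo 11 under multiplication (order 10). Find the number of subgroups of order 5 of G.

|G| = 10 and 5 | 10, so subgroups of order 5 are possible by Lagrange.
The subgroups of order 5 are: {1, 3, 4, 5, 9}.
So G has 1 subgroup of order 5.

1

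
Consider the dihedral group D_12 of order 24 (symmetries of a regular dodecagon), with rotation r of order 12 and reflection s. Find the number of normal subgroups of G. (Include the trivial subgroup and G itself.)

9

G has 34 subgroups. Checking conjugation-invariance by order — order 1: 1/1 normal; order 2: 1/13 normal; order 3: 1/1 normal; order 4: 1/7 normal; order 6: 1/5 normal; order 8: 0/3 normal; order 12: 3/3 normal; order 24: 1/1 normal.
Total normal subgroups: 9.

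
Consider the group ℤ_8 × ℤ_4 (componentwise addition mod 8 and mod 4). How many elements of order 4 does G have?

An element (a,b) has order lcm(ord(a), ord(b)); count pairs with lcm equal to 4.
Enumerating gives 12 such elements.

12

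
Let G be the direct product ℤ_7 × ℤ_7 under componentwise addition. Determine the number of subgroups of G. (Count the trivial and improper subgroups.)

10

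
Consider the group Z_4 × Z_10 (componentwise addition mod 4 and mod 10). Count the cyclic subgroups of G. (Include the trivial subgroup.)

12

Each element a generates a cyclic subgroup ⟨a⟩; distinct elements may generate the same one (a cyclic group of order d has φ(d) generators).
Cyclic subgroups by order — order 1: 1; order 2: 3; order 4: 2; order 5: 1; order 10: 3; order 20: 2.
Total: 12.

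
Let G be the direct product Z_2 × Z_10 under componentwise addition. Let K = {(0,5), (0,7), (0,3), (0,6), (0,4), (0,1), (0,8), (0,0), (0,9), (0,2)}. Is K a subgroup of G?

Yes

|K| = 10 divides |G| = 20, consistent with Lagrange.
K contains the identity, every element's inverse is in K, and K is closed under +: it is a subgroup.
In fact K = ⟨(0,1)⟩.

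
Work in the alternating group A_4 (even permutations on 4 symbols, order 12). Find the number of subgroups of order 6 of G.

|G| = 12 and 6 | 12, so subgroups of order 6 are possible by Lagrange.
Checking all subgroups of G, none has order 6.
So G has 0 subgroups of order 6.

0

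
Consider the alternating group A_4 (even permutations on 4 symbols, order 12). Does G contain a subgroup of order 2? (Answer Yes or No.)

2 | 12. A subgroup of order 2 is {e, (1 2)(3 4)}.

Yes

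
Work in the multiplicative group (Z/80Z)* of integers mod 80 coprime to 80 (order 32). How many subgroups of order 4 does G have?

19

|G| = 32 and 4 | 32, so subgroups of order 4 are possible by Lagrange.
The subgroups of order 4 are: {1, 11, 41, 51}; {1, 9, 13, 37}; {1, 17, 33, 49}; {1, 19, 41, 59}; … (19 in all).
So G has 19 subgroups of order 4.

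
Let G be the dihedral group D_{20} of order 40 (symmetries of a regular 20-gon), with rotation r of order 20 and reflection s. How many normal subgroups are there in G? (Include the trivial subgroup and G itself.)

9

G has 48 subgroups. Checking conjugation-invariance by order — order 1: 1/1 normal; order 2: 1/21 normal; order 4: 1/11 normal; order 5: 1/1 normal; order 8: 0/5 normal; order 10: 1/5 normal; order 20: 3/3 normal; order 40: 1/1 normal.
Total normal subgroups: 9.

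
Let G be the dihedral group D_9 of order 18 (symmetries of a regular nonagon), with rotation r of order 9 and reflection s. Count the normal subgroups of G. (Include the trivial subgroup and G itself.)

4

G has 16 subgroups. Checking conjugation-invariance by order — order 1: 1/1 normal; order 2: 0/9 normal; order 3: 1/1 normal; order 6: 0/3 normal; order 9: 1/1 normal; order 18: 1/1 normal.
Total normal subgroups: 4.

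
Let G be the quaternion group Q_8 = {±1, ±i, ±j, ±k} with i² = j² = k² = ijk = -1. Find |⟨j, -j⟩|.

4

|⟨j⟩| = 4 and |⟨-j⟩| = 4, so |H| is a multiple of lcm(4, 4) = 4 and divides |G| = 8.
Closing under the operation: H = {1, -1, j, -j}, so |H| = 4.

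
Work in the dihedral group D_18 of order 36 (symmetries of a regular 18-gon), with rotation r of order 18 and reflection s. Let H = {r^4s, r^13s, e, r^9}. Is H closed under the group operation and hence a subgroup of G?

Yes

|H| = 4 divides |G| = 36, consistent with Lagrange.
H contains the identity, every element's inverse is in H, and H is closed under ·: it is a subgroup.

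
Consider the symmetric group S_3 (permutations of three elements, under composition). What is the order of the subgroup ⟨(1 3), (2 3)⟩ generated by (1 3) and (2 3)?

|⟨(1 3)⟩| = 2 and |⟨(2 3)⟩| = 2, so |H| is a multiple of lcm(2, 2) = 2 and divides |G| = 6.
Closing {(1 3), (2 3)} under the group operation gives all of G, so |H| = 6.

6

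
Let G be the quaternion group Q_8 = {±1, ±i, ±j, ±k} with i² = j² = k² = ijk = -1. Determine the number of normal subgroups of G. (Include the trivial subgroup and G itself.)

G has 6 subgroups. Checking conjugation-invariance by order — order 1: 1/1 normal; order 2: 1/1 normal; order 4: 3/3 normal; order 8: 1/1 normal.
Total normal subgroups: 6.

6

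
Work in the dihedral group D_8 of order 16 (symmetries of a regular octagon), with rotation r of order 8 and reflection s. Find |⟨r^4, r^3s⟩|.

4

|⟨r^4⟩| = 2 and |⟨r^3s⟩| = 2, so |H| is a multiple of lcm(2, 2) = 2 and divides |G| = 16.
Closing under the operation: H = {e, r^4, r^3s, r^7s}, so |H| = 4.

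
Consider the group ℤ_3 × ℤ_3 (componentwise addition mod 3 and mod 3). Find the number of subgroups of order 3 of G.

|G| = 9 and 3 | 9, so subgroups of order 3 are possible by Lagrange.
The subgroups of order 3 are: {(0,0), (0,1), (0,2)}; {(0,0), (1,0), (2,0)}; {(0,0), (1,1), (2,2)}; {(0,0), (1,2), (2,1)}.
So G has 4 subgroups of order 3.

4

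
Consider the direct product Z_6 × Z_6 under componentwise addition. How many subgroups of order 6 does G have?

12

|G| = 36 and 6 | 36, so subgroups of order 6 are possible by Lagrange.
The subgroups of order 6 are: {(0,0), (0,1), (0,2), (0,3), (0,4), (0,5)}; {(0,0), (0,2), (0,4), (3,0), (3,2), (3,4)}; {(0,0), (0,2), (0,4), (3,1), (3,3), (3,5)}; {(0,0), (0,3), (2,0), (2,3), (4,0), (4,3)}; … (12 in all).
So G has 12 subgroups of order 6.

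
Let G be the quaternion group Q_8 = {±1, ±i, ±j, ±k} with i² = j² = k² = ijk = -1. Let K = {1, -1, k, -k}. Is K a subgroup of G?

|K| = 4 divides |G| = 8, consistent with Lagrange.
K contains the identity, every element's inverse is in K, and K is closed under ·: it is a subgroup.
In fact K = ⟨-k⟩.

Yes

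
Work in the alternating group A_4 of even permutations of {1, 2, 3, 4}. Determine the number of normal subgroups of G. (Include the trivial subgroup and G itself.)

G has 10 subgroups. Checking conjugation-invariance by order — order 1: 1/1 normal; order 2: 0/3 normal; order 3: 0/4 normal; order 4: 1/1 normal; order 12: 1/1 normal.
Total normal subgroups: 3.

3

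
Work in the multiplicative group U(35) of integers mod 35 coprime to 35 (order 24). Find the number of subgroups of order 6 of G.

3

|G| = 24 and 6 | 24, so subgroups of order 6 are possible by Lagrange.
The subgroups of order 6 are: {1, 11, 16, 19, 24, 34}; {1, 6, 11, 16, 26, 31}; {1, 4, 9, 11, 16, 29}.
So G has 3 subgroups of order 6.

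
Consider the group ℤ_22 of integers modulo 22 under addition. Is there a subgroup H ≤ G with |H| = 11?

11 | 22. A subgroup of order 11 is {0, 2, 4, 6, 8, 10, 12, 14, 16, 18, 20}.

Yes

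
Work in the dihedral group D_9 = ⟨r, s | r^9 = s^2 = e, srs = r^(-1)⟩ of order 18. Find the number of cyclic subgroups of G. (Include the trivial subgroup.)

12

A cyclic subgroup of order d is generated by each of its φ(d) elements of order d, so the cyclic subgroups of order d number (#elements of order d)/φ(d).
Cyclic subgroups by order — order 1: 1; order 2: 9; order 3: 1; order 9: 1.
Total: 12.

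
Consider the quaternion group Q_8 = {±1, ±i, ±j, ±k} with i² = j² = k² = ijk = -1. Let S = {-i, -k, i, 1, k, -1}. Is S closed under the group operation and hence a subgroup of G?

No

|S| = 6 does not divide |G| = 8, so by Lagrange S is not a subgroup.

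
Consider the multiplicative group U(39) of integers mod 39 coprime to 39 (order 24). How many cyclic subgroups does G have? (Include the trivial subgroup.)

12

Group the elements of G by the cyclic subgroup they generate; each cyclic subgroup of order d accounts for φ(d) elements.
Cyclic subgroups by order — order 1: 1; order 2: 3; order 3: 1; order 4: 2; order 6: 3; order 12: 2.
Total: 12.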